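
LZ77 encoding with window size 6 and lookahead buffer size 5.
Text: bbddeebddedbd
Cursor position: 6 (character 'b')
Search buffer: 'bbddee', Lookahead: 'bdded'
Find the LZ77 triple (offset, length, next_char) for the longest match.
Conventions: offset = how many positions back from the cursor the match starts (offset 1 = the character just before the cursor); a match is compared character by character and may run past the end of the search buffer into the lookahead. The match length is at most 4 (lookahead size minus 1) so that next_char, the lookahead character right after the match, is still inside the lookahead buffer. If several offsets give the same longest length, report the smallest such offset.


Try each offset into the search buffer:
  offset=1 (pos 5, char 'e'): match length 0
  offset=2 (pos 4, char 'e'): match length 0
  offset=3 (pos 3, char 'd'): match length 0
  offset=4 (pos 2, char 'd'): match length 0
  offset=5 (pos 1, char 'b'): match length 4
  offset=6 (pos 0, char 'b'): match length 1
Longest match has length 4 at offset 5.
next_char = character at position 6 + 4 = 10 -> 'd'

Best match: offset=5, length=4 (matching 'bdde' starting at position 1)
LZ77 triple: (5, 4, 'd')


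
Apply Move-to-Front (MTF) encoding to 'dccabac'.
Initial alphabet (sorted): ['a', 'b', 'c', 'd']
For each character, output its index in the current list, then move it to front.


MTF encoding:
'd': index 3 in ['a', 'b', 'c', 'd'] -> ['d', 'a', 'b', 'c']
'c': index 3 in ['d', 'a', 'b', 'c'] -> ['c', 'd', 'a', 'b']
'c': index 0 in ['c', 'd', 'a', 'b'] -> ['c', 'd', 'a', 'b']
'a': index 2 in ['c', 'd', 'a', 'b'] -> ['a', 'c', 'd', 'b']
'b': index 3 in ['a', 'c', 'd', 'b'] -> ['b', 'a', 'c', 'd']
'a': index 1 in ['b', 'a', 'c', 'd'] -> ['a', 'b', 'c', 'd']
'c': index 2 in ['a', 'b', 'c', 'd'] -> ['c', 'a', 'b', 'd']


Output: [3, 3, 0, 2, 3, 1, 2]


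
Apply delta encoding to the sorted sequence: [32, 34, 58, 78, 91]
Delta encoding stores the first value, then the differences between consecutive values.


First value: 32
Deltas:
  34 - 32 = 2
  58 - 34 = 24
  78 - 58 = 20
  91 - 78 = 13


Delta encoded: [32, 2, 24, 20, 13]


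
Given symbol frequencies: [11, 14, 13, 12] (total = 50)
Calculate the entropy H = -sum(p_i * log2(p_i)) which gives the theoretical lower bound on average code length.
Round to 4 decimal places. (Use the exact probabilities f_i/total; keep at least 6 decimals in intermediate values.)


Per-symbol terms -p_i * log2(p_i) with p_i = f_i/50:
  p = 11/50 = 0.220000: log2(p) = -2.184425, -p*log2(p) = 0.480573
  p = 14/50 = 0.280000: log2(p) = -1.836501, -p*log2(p) = 0.514220
  p = 13/50 = 0.260000: log2(p) = -1.943416, -p*log2(p) = 0.505288
  p = 12/50 = 0.240000: log2(p) = -2.058894, -p*log2(p) = 0.494134
H = 0.480573 + 0.514220 + 0.505288 + 0.494134 = 1.994215

H = 1.9942 bits/symbol


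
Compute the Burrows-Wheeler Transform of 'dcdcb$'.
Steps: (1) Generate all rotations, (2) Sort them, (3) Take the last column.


Rotations (sorted):
  0: $dcdcb -> last char: b
  1: b$dcdc -> last char: c
  2: cb$dcd -> last char: d
  3: cdcb$d -> last char: d
  4: dcb$dc -> last char: c
  5: dcdcb$ -> last char: $


BWT = bcddc$


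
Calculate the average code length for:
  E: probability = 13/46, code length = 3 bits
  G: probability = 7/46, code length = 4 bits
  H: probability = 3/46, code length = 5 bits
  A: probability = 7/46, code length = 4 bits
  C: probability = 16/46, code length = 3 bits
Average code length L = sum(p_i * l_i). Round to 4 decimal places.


Weighted contributions p_i * l_i:
  E: (13/46) * 3 = 39/46
  G: (7/46) * 4 = 28/46
  H: (3/46) * 5 = 15/46
  A: (7/46) * 4 = 28/46
  C: (16/46) * 3 = 48/46
Sum = (39 + 28 + 15 + 28 + 48)/46 = 158/46

L = 158/46 = 3.4348 bits/symbol


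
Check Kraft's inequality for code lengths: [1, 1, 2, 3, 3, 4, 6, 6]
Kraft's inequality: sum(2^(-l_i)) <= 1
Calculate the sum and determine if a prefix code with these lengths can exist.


Sum = 2^(-1) + 2^(-1) + 2^(-2) + 2^(-3) + 2^(-3) + 2^(-4) + 2^(-6) + 2^(-6)
    = 0.5 + 0.5 + 0.25 + 0.125 + 0.125 + 0.0625 + 0.015625 + 0.015625
    = 102/64 = 1.59375
Since 1.59375 > 1, Kraft's inequality is NOT satisfied.
A prefix code with these lengths CANNOT exist.

Kraft sum = 1.59375. Not satisfied.


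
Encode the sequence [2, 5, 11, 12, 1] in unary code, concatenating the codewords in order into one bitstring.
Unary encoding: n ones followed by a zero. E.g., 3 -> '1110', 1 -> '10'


Encode each number as n ones followed by a terminating 0:
  2 -> 110 (3 bits)
  5 -> 111110 (6 bits)
  11 -> 111111111110 (12 bits)
  12 -> 1111111111110 (13 bits)
  1 -> 10 (2 bits)
Total length = 3 + 6 + 12 + 13 + 2 = 36 bits.

Unary([2, 5, 11, 12, 1]) = 110111110111111111110111111111111010 (36 bits)


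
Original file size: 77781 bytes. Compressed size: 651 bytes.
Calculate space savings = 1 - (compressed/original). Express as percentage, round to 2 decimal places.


ratio = compressed/original = 651/77781 = 0.00837
savings = 1 - ratio = 1 - 0.00837 = 0.99163
as a percentage: 0.99163 * 100 = 99.16%

Space savings = 1 - 651/77781 = 99.16%


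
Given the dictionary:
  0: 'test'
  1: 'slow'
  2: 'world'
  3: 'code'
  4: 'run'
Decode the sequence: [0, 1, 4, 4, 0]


Look up each index in the dictionary:
  0 -> 'test'
  1 -> 'slow'
  4 -> 'run'
  4 -> 'run'
  0 -> 'test'

Decoded: "test slow run run test"


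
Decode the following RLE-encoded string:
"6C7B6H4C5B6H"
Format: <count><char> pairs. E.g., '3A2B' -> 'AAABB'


Expanding each <count><char> pair:
  6C -> 'CCCCCC'
  7B -> 'BBBBBBB'
  6H -> 'HHHHHH'
  4C -> 'CCCC'
  5B -> 'BBBBB'
  6H -> 'HHHHHH'

Decoded = CCCCCCBBBBBBBHHHHHHCCCCBBBBBHHHHHH


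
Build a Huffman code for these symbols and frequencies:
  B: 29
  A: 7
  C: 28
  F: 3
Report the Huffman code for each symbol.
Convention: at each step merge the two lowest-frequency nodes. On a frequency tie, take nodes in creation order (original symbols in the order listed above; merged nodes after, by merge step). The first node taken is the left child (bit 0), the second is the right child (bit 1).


Huffman tree construction:
Step 1: Merge F(3) + A(7) = 10
Step 2: Merge (F+A)(10) + C(28) = 38
Step 3: Merge B(29) + ((F+A)+C)(38) = 67
Read each symbol's code off the tree from the root (left child = 0, right child = 1).

Codes:
  B: 0 (length 1)
  A: 101 (length 3)
  C: 11 (length 2)
  F: 100 (length 3)
Average code length: 115/67 = 1.7164 bits/symbol


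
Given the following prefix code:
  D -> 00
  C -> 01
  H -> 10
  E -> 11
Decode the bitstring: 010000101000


Decoding step by step:
Bits 01 -> C
Bits 00 -> D
Bits 00 -> D
Bits 10 -> H
Bits 10 -> H
Bits 00 -> D


Decoded message: CDDHHD


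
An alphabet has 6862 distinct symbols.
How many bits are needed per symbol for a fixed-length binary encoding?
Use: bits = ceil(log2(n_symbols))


log2(6862) = 12.7444
Bracket: 2^12 = 4096 < 6862 <= 2^13 = 8192
So ceil(log2(6862)) = 13

bits = ceil(log2(6862)) = ceil(12.7444) = 13 bits


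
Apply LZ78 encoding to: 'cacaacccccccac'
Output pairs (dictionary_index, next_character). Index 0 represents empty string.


LZ78 encoding steps:
Dictionary: {0: ''}
Step 1: w='' (idx 0), next='c' -> output (0, 'c'), add 'c' as idx 1
Step 2: w='' (idx 0), next='a' -> output (0, 'a'), add 'a' as idx 2
Step 3: w='c' (idx 1), next='a' -> output (1, 'a'), add 'ca' as idx 3
Step 4: w='a' (idx 2), next='c' -> output (2, 'c'), add 'ac' as idx 4
Step 5: w='c' (idx 1), next='c' -> output (1, 'c'), add 'cc' as idx 5
Step 6: w='cc' (idx 5), next='c' -> output (5, 'c'), add 'ccc' as idx 6
Step 7: w='ca' (idx 3), next='c' -> output (3, 'c'), add 'cac' as idx 7


Encoded: [(0, 'c'), (0, 'a'), (1, 'a'), (2, 'c'), (1, 'c'), (5, 'c'), (3, 'c')]


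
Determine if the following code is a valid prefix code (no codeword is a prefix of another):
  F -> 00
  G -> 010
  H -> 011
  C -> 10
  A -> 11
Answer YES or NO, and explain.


Checking each pair (does one codeword prefix another?):
  F='00' vs G='010': no prefix
  F='00' vs H='011': no prefix
  F='00' vs C='10': no prefix
  F='00' vs A='11': no prefix
  G='010' vs F='00': no prefix
  G='010' vs H='011': no prefix
  G='010' vs C='10': no prefix
  G='010' vs A='11': no prefix
  H='011' vs F='00': no prefix
  H='011' vs G='010': no prefix
  H='011' vs C='10': no prefix
  H='011' vs A='11': no prefix
  C='10' vs F='00': no prefix
  C='10' vs G='010': no prefix
  C='10' vs H='011': no prefix
  C='10' vs A='11': no prefix
  A='11' vs F='00': no prefix
  A='11' vs G='010': no prefix
  A='11' vs H='011': no prefix
  A='11' vs C='10': no prefix
No violation found over all pairs.

YES -- this is a valid prefix code. No codeword is a prefix of any other codeword.


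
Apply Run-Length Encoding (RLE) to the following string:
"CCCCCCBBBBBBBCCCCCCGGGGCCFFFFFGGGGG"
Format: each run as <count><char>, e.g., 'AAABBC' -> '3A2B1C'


Scanning runs left to right:
  i=0: run of 'C' x 6 -> '6C'
  i=6: run of 'B' x 7 -> '7B'
  i=13: run of 'C' x 6 -> '6C'
  i=19: run of 'G' x 4 -> '4G'
  i=23: run of 'C' x 2 -> '2C'
  i=25: run of 'F' x 5 -> '5F'
  i=30: run of 'G' x 5 -> '5G'

RLE = 6C7B6C4G2C5F5G


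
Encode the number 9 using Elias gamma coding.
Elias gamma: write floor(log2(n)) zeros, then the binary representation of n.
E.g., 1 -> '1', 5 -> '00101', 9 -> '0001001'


num_bits = floor(log2(9)) + 1 = 4
leading_zeros = num_bits - 1 = 3
binary(9) = 1001

Elias gamma(9) = '000' + '1001' = 0001001 (7 bits)


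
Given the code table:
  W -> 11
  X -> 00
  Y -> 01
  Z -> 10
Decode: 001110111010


Decoding:
00 -> X
11 -> W
10 -> Z
11 -> W
10 -> Z
10 -> Z


Result: XWZWZZ


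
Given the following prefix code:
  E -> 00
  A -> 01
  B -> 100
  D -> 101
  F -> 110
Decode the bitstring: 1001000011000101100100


Decoding step by step:
Bits 100 -> B
Bits 100 -> B
Bits 00 -> E
Bits 110 -> F
Bits 00 -> E
Bits 101 -> D
Bits 100 -> B
Bits 100 -> B


Decoded message: BBEFEDBB


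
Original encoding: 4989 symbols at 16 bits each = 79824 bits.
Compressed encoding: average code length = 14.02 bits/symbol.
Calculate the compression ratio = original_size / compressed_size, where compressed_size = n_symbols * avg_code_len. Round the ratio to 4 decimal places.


original_size = n_symbols * orig_bits = 4989 * 16 = 79824 bits
compressed_size = n_symbols * avg_code_len = 4989 * 14.02 = 69945.78 bits
ratio = original_size / compressed_size = 79824 / 69945.78 = 1.1412

Compression ratio = 1.1412


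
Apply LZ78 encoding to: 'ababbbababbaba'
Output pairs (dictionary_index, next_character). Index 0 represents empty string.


LZ78 encoding steps:
Dictionary: {0: ''}
Step 1: w='' (idx 0), next='a' -> output (0, 'a'), add 'a' as idx 1
Step 2: w='' (idx 0), next='b' -> output (0, 'b'), add 'b' as idx 2
Step 3: w='a' (idx 1), next='b' -> output (1, 'b'), add 'ab' as idx 3
Step 4: w='b' (idx 2), next='b' -> output (2, 'b'), add 'bb' as idx 4
Step 5: w='ab' (idx 3), next='a' -> output (3, 'a'), add 'aba' as idx 5
Step 6: w='bb' (idx 4), next='a' -> output (4, 'a'), add 'bba' as idx 6
Step 7: w='b' (idx 2), next='a' -> output (2, 'a'), add 'ba' as idx 7


Encoded: [(0, 'a'), (0, 'b'), (1, 'b'), (2, 'b'), (3, 'a'), (4, 'a'), (2, 'a')]


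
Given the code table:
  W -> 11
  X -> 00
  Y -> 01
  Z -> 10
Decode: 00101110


Decoding:
00 -> X
10 -> Z
11 -> W
10 -> Z


Result: XZWZ


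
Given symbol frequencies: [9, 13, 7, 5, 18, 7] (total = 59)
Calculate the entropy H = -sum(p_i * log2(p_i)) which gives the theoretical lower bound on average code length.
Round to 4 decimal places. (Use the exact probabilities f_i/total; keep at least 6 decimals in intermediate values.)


Per-symbol terms -p_i * log2(p_i) with p_i = f_i/59:
  p = 9/59 = 0.152542: log2(p) = -2.712718, -p*log2(p) = 0.413804
  p = 13/59 = 0.220339: log2(p) = -2.182203, -p*log2(p) = 0.480824
  p = 7/59 = 0.118644: log2(p) = -3.075288, -p*log2(p) = 0.364865
  p = 5/59 = 0.084746: log2(p) = -3.560715, -p*log2(p) = 0.301756
  p = 18/59 = 0.305085: log2(p) = -1.712718, -p*log2(p) = 0.522524
  p = 7/59 = 0.118644: log2(p) = -3.075288, -p*log2(p) = 0.364865
H = 0.413804 + 0.480824 + 0.364865 + 0.301756 + 0.522524 + 0.364865 = 2.448638

H = 2.4486 bits/symbol


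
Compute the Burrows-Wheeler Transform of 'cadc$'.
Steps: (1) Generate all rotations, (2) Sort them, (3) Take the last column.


Rotations (sorted):
  0: $cadc -> last char: c
  1: adc$c -> last char: c
  2: c$cad -> last char: d
  3: cadc$ -> last char: $
  4: dc$ca -> last char: a


BWT = ccd$a


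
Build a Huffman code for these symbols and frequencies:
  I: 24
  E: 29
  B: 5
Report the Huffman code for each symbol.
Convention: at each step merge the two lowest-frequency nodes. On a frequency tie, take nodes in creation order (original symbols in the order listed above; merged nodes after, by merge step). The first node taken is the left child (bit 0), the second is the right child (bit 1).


Huffman tree construction:
Step 1: Merge B(5) + I(24) = 29
Step 2: Merge E(29) + (B+I)(29) = 58
Read each symbol's code off the tree from the root (left child = 0, right child = 1).

Codes:
  I: 11 (length 2)
  E: 0 (length 1)
  B: 10 (length 2)
Average code length: 87/58 = 1.5000 bits/symbol


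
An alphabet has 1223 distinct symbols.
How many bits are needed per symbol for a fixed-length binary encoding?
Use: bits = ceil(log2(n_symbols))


log2(1223) = 10.2562
Bracket: 2^10 = 1024 < 1223 <= 2^11 = 2048
So ceil(log2(1223)) = 11

bits = ceil(log2(1223)) = ceil(10.2562) = 11 bits


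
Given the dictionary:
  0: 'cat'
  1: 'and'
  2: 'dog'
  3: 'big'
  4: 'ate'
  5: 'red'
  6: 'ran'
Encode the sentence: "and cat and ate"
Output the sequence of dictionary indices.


Look up each word in the dictionary:
  'and' -> 1
  'cat' -> 0
  'and' -> 1
  'ate' -> 4

Encoded: [1, 0, 1, 4]


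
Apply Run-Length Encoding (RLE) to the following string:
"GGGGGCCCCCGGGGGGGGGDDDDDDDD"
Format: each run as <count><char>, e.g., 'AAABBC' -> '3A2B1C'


Scanning runs left to right:
  i=0: run of 'G' x 5 -> '5G'
  i=5: run of 'C' x 5 -> '5C'
  i=10: run of 'G' x 9 -> '9G'
  i=19: run of 'D' x 8 -> '8D'

RLE = 5G5C9G8D


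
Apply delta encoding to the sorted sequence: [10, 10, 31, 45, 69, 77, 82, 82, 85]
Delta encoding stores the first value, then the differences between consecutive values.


First value: 10
Deltas:
  10 - 10 = 0
  31 - 10 = 21
  45 - 31 = 14
  69 - 45 = 24
  77 - 69 = 8
  82 - 77 = 5
  82 - 82 = 0
  85 - 82 = 3


Delta encoded: [10, 0, 21, 14, 24, 8, 5, 0, 3]


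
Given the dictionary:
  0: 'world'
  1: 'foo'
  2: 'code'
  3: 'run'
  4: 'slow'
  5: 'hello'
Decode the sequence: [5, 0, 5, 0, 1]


Look up each index in the dictionary:
  5 -> 'hello'
  0 -> 'world'
  5 -> 'hello'
  0 -> 'world'
  1 -> 'foo'

Decoded: "hello world hello world foo"


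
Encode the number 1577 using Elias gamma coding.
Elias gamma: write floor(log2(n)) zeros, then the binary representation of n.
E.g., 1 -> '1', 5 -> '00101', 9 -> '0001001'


num_bits = floor(log2(1577)) + 1 = 11
leading_zeros = num_bits - 1 = 10
binary(1577) = 11000101001

Elias gamma(1577) = '0000000000' + '11000101001' = 000000000011000101001 (21 bits)


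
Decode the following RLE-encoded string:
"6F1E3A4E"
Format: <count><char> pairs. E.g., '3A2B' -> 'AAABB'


Expanding each <count><char> pair:
  6F -> 'FFFFFF'
  1E -> 'E'
  3A -> 'AAA'
  4E -> 'EEEE'

Decoded = FFFFFFEAAAEEEE


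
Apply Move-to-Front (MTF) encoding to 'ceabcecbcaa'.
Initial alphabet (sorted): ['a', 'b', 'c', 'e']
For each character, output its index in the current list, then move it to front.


MTF encoding:
'c': index 2 in ['a', 'b', 'c', 'e'] -> ['c', 'a', 'b', 'e']
'e': index 3 in ['c', 'a', 'b', 'e'] -> ['e', 'c', 'a', 'b']
'a': index 2 in ['e', 'c', 'a', 'b'] -> ['a', 'e', 'c', 'b']
'b': index 3 in ['a', 'e', 'c', 'b'] -> ['b', 'a', 'e', 'c']
'c': index 3 in ['b', 'a', 'e', 'c'] -> ['c', 'b', 'a', 'e']
'e': index 3 in ['c', 'b', 'a', 'e'] -> ['e', 'c', 'b', 'a']
'c': index 1 in ['e', 'c', 'b', 'a'] -> ['c', 'e', 'b', 'a']
'b': index 2 in ['c', 'e', 'b', 'a'] -> ['b', 'c', 'e', 'a']
'c': index 1 in ['b', 'c', 'e', 'a'] -> ['c', 'b', 'e', 'a']
'a': index 3 in ['c', 'b', 'e', 'a'] -> ['a', 'c', 'b', 'e']
'a': index 0 in ['a', 'c', 'b', 'e'] -> ['a', 'c', 'b', 'e']


Output: [2, 3, 2, 3, 3, 3, 1, 2, 1, 3, 0]


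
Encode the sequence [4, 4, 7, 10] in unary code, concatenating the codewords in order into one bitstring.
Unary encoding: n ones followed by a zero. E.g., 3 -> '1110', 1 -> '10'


Encode each number as n ones followed by a terminating 0:
  4 -> 11110 (5 bits)
  4 -> 11110 (5 bits)
  7 -> 11111110 (8 bits)
  10 -> 11111111110 (11 bits)
Total length = 5 + 5 + 8 + 11 = 29 bits.

Unary([4, 4, 7, 10]) = 11110111101111111011111111110 (29 bits)


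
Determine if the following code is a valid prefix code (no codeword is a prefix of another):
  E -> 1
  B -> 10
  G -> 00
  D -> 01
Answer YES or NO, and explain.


Checking each pair (does one codeword prefix another?):
  E='1' vs B='10': prefix -- VIOLATION

NO -- this is NOT a valid prefix code. E (1) is a prefix of B (10).


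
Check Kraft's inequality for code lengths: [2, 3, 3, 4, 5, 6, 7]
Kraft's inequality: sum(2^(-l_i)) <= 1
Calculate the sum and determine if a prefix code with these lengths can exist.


Sum = 2^(-2) + 2^(-3) + 2^(-3) + 2^(-4) + 2^(-5) + 2^(-6) + 2^(-7)
    = 0.25 + 0.125 + 0.125 + 0.0625 + 0.03125 + 0.015625 + 0.0078125
    = 79/128 = 0.6171875
Since 0.6171875 <= 1, Kraft's inequality IS satisfied.
A prefix code with these lengths CAN exist.

Kraft sum = 0.6171875. Satisfied.


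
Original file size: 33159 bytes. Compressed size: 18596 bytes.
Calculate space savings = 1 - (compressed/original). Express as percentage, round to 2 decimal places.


ratio = compressed/original = 18596/33159 = 0.560813
savings = 1 - ratio = 1 - 0.560813 = 0.439187
as a percentage: 0.439187 * 100 = 43.92%

Space savings = 1 - 18596/33159 = 43.92%


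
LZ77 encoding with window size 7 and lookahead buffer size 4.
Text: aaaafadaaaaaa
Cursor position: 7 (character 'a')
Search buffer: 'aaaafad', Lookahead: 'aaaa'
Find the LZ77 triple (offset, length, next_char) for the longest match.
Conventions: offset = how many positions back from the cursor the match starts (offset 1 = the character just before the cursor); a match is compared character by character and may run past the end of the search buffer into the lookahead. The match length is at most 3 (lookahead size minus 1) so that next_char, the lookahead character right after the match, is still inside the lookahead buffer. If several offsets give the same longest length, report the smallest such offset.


Try each offset into the search buffer:
  offset=1 (pos 6, char 'd'): match length 0
  offset=2 (pos 5, char 'a'): match length 1
  offset=3 (pos 4, char 'f'): match length 0
  offset=4 (pos 3, char 'a'): match length 1
  offset=5 (pos 2, char 'a'): match length 2
  offset=6 (pos 1, char 'a'): match length 3
  offset=7 (pos 0, char 'a'): match length 3
Longest match has length 3, found at offsets 6, 7; take the smallest, offset 6.
next_char = character at position 7 + 3 = 10 -> 'a'

Best match: offset=6, length=3 (matching 'aaa' starting at position 1)
LZ77 triple: (6, 3, 'a')


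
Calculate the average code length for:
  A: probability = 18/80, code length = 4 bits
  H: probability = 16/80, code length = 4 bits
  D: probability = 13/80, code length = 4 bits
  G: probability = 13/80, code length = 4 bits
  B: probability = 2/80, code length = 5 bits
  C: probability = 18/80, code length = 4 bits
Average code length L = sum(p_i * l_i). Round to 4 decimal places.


Weighted contributions p_i * l_i:
  A: (18/80) * 4 = 72/80
  H: (16/80) * 4 = 64/80
  D: (13/80) * 4 = 52/80
  G: (13/80) * 4 = 52/80
  B: (2/80) * 5 = 10/80
  C: (18/80) * 4 = 72/80
Sum = (72 + 64 + 52 + 52 + 10 + 72)/80 = 322/80

L = 322/80 = 4.0250 bits/symbol


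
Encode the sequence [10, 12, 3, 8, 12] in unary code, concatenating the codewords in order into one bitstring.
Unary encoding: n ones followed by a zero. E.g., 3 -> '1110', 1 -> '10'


Encode each number as n ones followed by a terminating 0:
  10 -> 11111111110 (11 bits)
  12 -> 1111111111110 (13 bits)
  3 -> 1110 (4 bits)
  8 -> 111111110 (9 bits)
  12 -> 1111111111110 (13 bits)
Total length = 11 + 13 + 4 + 9 + 13 = 50 bits.

Unary([10, 12, 3, 8, 12]) = 11111111110111111111111011101111111101111111111110 (50 bits)


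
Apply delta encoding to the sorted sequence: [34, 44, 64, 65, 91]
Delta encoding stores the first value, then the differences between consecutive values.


First value: 34
Deltas:
  44 - 34 = 10
  64 - 44 = 20
  65 - 64 = 1
  91 - 65 = 26


Delta encoded: [34, 10, 20, 1, 26]


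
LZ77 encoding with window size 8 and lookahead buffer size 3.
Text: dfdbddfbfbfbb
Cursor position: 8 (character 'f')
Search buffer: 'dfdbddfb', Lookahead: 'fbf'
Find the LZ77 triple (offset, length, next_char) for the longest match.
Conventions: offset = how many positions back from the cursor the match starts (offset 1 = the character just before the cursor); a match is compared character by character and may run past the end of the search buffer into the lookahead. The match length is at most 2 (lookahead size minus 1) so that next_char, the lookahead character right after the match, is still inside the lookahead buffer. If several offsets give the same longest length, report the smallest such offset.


Try each offset into the search buffer:
  offset=1 (pos 7, char 'b'): match length 0
  offset=2 (pos 6, char 'f'): match length 2
  offset=3 (pos 5, char 'd'): match length 0
  offset=4 (pos 4, char 'd'): match length 0
  offset=5 (pos 3, char 'b'): match length 0
  offset=6 (pos 2, char 'd'): match length 0
  offset=7 (pos 1, char 'f'): match length 1
  offset=8 (pos 0, char 'd'): match length 0
Longest match has length 2 at offset 2.
next_char = character at position 8 + 2 = 10 -> 'f'

Best match: offset=2, length=2 (matching 'fb' starting at position 6)
LZ77 triple: (2, 2, 'f')


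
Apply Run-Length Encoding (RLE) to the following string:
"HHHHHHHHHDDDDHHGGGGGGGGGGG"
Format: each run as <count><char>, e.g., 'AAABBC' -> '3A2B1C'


Scanning runs left to right:
  i=0: run of 'H' x 9 -> '9H'
  i=9: run of 'D' x 4 -> '4D'
  i=13: run of 'H' x 2 -> '2H'
  i=15: run of 'G' x 11 -> '11G'

RLE = 9H4D2H11G


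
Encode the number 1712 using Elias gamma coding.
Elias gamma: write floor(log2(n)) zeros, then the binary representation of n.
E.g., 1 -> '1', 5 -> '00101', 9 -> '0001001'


num_bits = floor(log2(1712)) + 1 = 11
leading_zeros = num_bits - 1 = 10
binary(1712) = 11010110000

Elias gamma(1712) = '0000000000' + '11010110000' = 000000000011010110000 (21 bits)


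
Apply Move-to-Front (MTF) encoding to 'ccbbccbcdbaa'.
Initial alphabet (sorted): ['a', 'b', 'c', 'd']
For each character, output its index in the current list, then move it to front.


MTF encoding:
'c': index 2 in ['a', 'b', 'c', 'd'] -> ['c', 'a', 'b', 'd']
'c': index 0 in ['c', 'a', 'b', 'd'] -> ['c', 'a', 'b', 'd']
'b': index 2 in ['c', 'a', 'b', 'd'] -> ['b', 'c', 'a', 'd']
'b': index 0 in ['b', 'c', 'a', 'd'] -> ['b', 'c', 'a', 'd']
'c': index 1 in ['b', 'c', 'a', 'd'] -> ['c', 'b', 'a', 'd']
'c': index 0 in ['c', 'b', 'a', 'd'] -> ['c', 'b', 'a', 'd']
'b': index 1 in ['c', 'b', 'a', 'd'] -> ['b', 'c', 'a', 'd']
'c': index 1 in ['b', 'c', 'a', 'd'] -> ['c', 'b', 'a', 'd']
'd': index 3 in ['c', 'b', 'a', 'd'] -> ['d', 'c', 'b', 'a']
'b': index 2 in ['d', 'c', 'b', 'a'] -> ['b', 'd', 'c', 'a']
'a': index 3 in ['b', 'd', 'c', 'a'] -> ['a', 'b', 'd', 'c']
'a': index 0 in ['a', 'b', 'd', 'c'] -> ['a', 'b', 'd', 'c']


Output: [2, 0, 2, 0, 1, 0, 1, 1, 3, 2, 3, 0]


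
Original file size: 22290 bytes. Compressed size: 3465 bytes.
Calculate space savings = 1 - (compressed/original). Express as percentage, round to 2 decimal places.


ratio = compressed/original = 3465/22290 = 0.155451
savings = 1 - ratio = 1 - 0.155451 = 0.844549
as a percentage: 0.844549 * 100 = 84.45%

Space savings = 1 - 3465/22290 = 84.45%


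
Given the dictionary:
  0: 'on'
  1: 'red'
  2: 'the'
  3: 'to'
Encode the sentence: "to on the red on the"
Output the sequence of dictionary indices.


Look up each word in the dictionary:
  'to' -> 3
  'on' -> 0
  'the' -> 2
  'red' -> 1
  'on' -> 0
  'the' -> 2

Encoded: [3, 0, 2, 1, 0, 2]


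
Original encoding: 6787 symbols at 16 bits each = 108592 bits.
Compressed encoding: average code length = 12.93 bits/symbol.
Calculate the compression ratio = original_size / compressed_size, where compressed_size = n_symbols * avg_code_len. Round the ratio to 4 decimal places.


original_size = n_symbols * orig_bits = 6787 * 16 = 108592 bits
compressed_size = n_symbols * avg_code_len = 6787 * 12.93 = 87755.91 bits
ratio = original_size / compressed_size = 108592 / 87755.91 = 1.2374

Compression ratio = 1.2374


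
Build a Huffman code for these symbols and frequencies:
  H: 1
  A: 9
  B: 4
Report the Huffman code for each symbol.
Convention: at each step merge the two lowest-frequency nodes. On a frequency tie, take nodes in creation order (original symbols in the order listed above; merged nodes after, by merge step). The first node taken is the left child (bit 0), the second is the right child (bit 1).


Huffman tree construction:
Step 1: Merge H(1) + B(4) = 5
Step 2: Merge (H+B)(5) + A(9) = 14
Read each symbol's code off the tree from the root (left child = 0, right child = 1).

Codes:
  H: 00 (length 2)
  A: 1 (length 1)
  B: 01 (length 2)
Average code length: 19/14 = 1.3571 bits/symbol


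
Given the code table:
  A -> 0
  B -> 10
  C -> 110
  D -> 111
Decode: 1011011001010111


Decoding:
10 -> B
110 -> C
110 -> C
0 -> A
10 -> B
10 -> B
111 -> D


Result: BCCABBD


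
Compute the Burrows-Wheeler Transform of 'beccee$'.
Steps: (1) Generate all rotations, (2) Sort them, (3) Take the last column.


Rotations (sorted):
  0: $beccee -> last char: e
  1: beccee$ -> last char: $
  2: ccee$be -> last char: e
  3: cee$bec -> last char: c
  4: e$becce -> last char: e
  5: eccee$b -> last char: b
  6: ee$becc -> last char: c


BWT = e$ecebc


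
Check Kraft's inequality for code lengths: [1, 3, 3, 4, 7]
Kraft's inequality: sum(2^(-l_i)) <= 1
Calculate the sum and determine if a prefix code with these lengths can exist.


Sum = 2^(-1) + 2^(-3) + 2^(-3) + 2^(-4) + 2^(-7)
    = 0.5 + 0.125 + 0.125 + 0.0625 + 0.0078125
    = 105/128 = 0.8203125
Since 0.8203125 <= 1, Kraft's inequality IS satisfied.
A prefix code with these lengths CAN exist.

Kraft sum = 0.8203125. Satisfied.


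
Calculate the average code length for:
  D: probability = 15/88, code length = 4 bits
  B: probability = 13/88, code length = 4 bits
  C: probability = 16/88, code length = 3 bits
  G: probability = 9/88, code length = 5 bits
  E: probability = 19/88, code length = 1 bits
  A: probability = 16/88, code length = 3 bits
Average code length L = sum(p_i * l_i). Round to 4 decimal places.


Weighted contributions p_i * l_i:
  D: (15/88) * 4 = 60/88
  B: (13/88) * 4 = 52/88
  C: (16/88) * 3 = 48/88
  G: (9/88) * 5 = 45/88
  E: (19/88) * 1 = 19/88
  A: (16/88) * 3 = 48/88
Sum = (60 + 52 + 48 + 45 + 19 + 48)/88 = 272/88

L = 272/88 = 3.0909 bits/symbol


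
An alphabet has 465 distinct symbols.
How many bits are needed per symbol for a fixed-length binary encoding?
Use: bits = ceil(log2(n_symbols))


log2(465) = 8.8611
Bracket: 2^8 = 256 < 465 <= 2^9 = 512
So ceil(log2(465)) = 9

bits = ceil(log2(465)) = ceil(8.8611) = 9 bits


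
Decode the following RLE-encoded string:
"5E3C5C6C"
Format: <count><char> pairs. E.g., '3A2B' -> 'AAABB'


Expanding each <count><char> pair:
  5E -> 'EEEEE'
  3C -> 'CCC'
  5C -> 'CCCCC'
  6C -> 'CCCCCC'

Decoded = EEEEECCCCCCCCCCCCCC


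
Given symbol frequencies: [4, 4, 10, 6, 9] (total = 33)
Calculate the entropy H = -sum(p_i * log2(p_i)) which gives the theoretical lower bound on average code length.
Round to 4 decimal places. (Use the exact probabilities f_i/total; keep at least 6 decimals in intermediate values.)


Per-symbol terms -p_i * log2(p_i) with p_i = f_i/33:
  p = 4/33 = 0.121212: log2(p) = -3.044394, -p*log2(p) = 0.369017
  p = 4/33 = 0.121212: log2(p) = -3.044394, -p*log2(p) = 0.369017
  p = 10/33 = 0.303030: log2(p) = -1.722466, -p*log2(p) = 0.521959
  p = 6/33 = 0.181818: log2(p) = -2.459432, -p*log2(p) = 0.447169
  p = 9/33 = 0.272727: log2(p) = -1.874469, -p*log2(p) = 0.511219
H = 0.369017 + 0.369017 + 0.521959 + 0.447169 + 0.511219 = 2.218381

H = 2.2184 bits/symbol


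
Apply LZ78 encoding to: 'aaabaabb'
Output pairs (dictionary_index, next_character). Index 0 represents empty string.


LZ78 encoding steps:
Dictionary: {0: ''}
Step 1: w='' (idx 0), next='a' -> output (0, 'a'), add 'a' as idx 1
Step 2: w='a' (idx 1), next='a' -> output (1, 'a'), add 'aa' as idx 2
Step 3: w='' (idx 0), next='b' -> output (0, 'b'), add 'b' as idx 3
Step 4: w='aa' (idx 2), next='b' -> output (2, 'b'), add 'aab' as idx 4
Step 5: w='b' (idx 3), end of input -> output (3, '')


Encoded: [(0, 'a'), (1, 'a'), (0, 'b'), (2, 'b'), (3, '')]


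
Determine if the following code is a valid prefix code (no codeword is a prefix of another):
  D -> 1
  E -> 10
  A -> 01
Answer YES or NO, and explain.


Checking each pair (does one codeword prefix another?):
  D='1' vs E='10': prefix -- VIOLATION

NO -- this is NOT a valid prefix code. D (1) is a prefix of E (10).


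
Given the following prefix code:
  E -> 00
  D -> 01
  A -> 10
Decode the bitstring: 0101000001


Decoding step by step:
Bits 01 -> D
Bits 01 -> D
Bits 00 -> E
Bits 00 -> E
Bits 01 -> D


Decoded message: DDEED


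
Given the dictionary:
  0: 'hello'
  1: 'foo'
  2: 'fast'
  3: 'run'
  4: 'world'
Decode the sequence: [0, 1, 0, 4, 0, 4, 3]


Look up each index in the dictionary:
  0 -> 'hello'
  1 -> 'foo'
  0 -> 'hello'
  4 -> 'world'
  0 -> 'hello'
  4 -> 'world'
  3 -> 'run'

Decoded: "hello foo hello world hello world run"


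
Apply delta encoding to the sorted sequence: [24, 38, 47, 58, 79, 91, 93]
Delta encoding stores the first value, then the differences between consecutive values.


First value: 24
Deltas:
  38 - 24 = 14
  47 - 38 = 9
  58 - 47 = 11
  79 - 58 = 21
  91 - 79 = 12
  93 - 91 = 2


Delta encoded: [24, 14, 9, 11, 21, 12, 2]


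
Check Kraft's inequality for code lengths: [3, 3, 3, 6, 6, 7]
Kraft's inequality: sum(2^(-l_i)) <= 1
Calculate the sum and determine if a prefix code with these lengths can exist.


Sum = 2^(-3) + 2^(-3) + 2^(-3) + 2^(-6) + 2^(-6) + 2^(-7)
    = 0.125 + 0.125 + 0.125 + 0.015625 + 0.015625 + 0.0078125
    = 53/128 = 0.4140625
Since 0.4140625 <= 1, Kraft's inequality IS satisfied.
A prefix code with these lengths CAN exist.

Kraft sum = 0.4140625. Satisfied.


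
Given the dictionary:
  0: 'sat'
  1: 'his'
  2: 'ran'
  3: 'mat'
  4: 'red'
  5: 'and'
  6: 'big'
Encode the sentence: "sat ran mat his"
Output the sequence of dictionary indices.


Look up each word in the dictionary:
  'sat' -> 0
  'ran' -> 2
  'mat' -> 3
  'his' -> 1

Encoded: [0, 2, 3, 1]


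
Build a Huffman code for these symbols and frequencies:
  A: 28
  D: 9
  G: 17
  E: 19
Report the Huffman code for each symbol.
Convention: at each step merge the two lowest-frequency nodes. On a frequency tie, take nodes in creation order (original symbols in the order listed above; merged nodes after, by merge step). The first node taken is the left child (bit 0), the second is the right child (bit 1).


Huffman tree construction:
Step 1: Merge D(9) + G(17) = 26
Step 2: Merge E(19) + (D+G)(26) = 45
Step 3: Merge A(28) + (E+(D+G))(45) = 73
Read each symbol's code off the tree from the root (left child = 0, right child = 1).

Codes:
  A: 0 (length 1)
  D: 110 (length 3)
  G: 111 (length 3)
  E: 10 (length 2)
Average code length: 144/73 = 1.9726 bits/symbol


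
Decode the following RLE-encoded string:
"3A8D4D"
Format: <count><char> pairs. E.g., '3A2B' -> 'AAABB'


Expanding each <count><char> pair:
  3A -> 'AAA'
  8D -> 'DDDDDDDD'
  4D -> 'DDDD'

Decoded = AAADDDDDDDDDDDD


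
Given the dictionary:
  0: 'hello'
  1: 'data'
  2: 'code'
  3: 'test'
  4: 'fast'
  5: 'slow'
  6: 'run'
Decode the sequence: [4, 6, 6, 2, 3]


Look up each index in the dictionary:
  4 -> 'fast'
  6 -> 'run'
  6 -> 'run'
  2 -> 'code'
  3 -> 'test'

Decoded: "fast run run code test"


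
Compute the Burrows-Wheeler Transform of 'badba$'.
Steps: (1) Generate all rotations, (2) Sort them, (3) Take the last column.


Rotations (sorted):
  0: $badba -> last char: a
  1: a$badb -> last char: b
  2: adba$b -> last char: b
  3: ba$bad -> last char: d
  4: badba$ -> last char: $
  5: dba$ba -> last char: a


BWT = abbd$a


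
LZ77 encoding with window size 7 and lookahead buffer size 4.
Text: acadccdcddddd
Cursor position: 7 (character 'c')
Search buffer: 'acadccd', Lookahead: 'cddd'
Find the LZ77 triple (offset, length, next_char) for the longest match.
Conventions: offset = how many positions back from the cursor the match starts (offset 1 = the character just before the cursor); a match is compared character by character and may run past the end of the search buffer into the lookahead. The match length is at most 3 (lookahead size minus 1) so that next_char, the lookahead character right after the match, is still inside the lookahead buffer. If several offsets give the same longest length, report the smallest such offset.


Try each offset into the search buffer:
  offset=1 (pos 6, char 'd'): match length 0
  offset=2 (pos 5, char 'c'): match length 2
  offset=3 (pos 4, char 'c'): match length 1
  offset=4 (pos 3, char 'd'): match length 0
  offset=5 (pos 2, char 'a'): match length 0
  offset=6 (pos 1, char 'c'): match length 1
  offset=7 (pos 0, char 'a'): match length 0
Longest match has length 2 at offset 2.
next_char = character at position 7 + 2 = 9 -> 'd'

Best match: offset=2, length=2 (matching 'cd' starting at position 5)
LZ77 triple: (2, 2, 'd')


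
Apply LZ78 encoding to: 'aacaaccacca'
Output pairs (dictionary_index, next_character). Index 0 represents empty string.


LZ78 encoding steps:
Dictionary: {0: ''}
Step 1: w='' (idx 0), next='a' -> output (0, 'a'), add 'a' as idx 1
Step 2: w='a' (idx 1), next='c' -> output (1, 'c'), add 'ac' as idx 2
Step 3: w='a' (idx 1), next='a' -> output (1, 'a'), add 'aa' as idx 3
Step 4: w='' (idx 0), next='c' -> output (0, 'c'), add 'c' as idx 4
Step 5: w='c' (idx 4), next='a' -> output (4, 'a'), add 'ca' as idx 5
Step 6: w='c' (idx 4), next='c' -> output (4, 'c'), add 'cc' as idx 6
Step 7: w='a' (idx 1), end of input -> output (1, '')


Encoded: [(0, 'a'), (1, 'c'), (1, 'a'), (0, 'c'), (4, 'a'), (4, 'c'), (1, '')]


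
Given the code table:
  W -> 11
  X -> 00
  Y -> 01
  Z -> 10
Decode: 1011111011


Decoding:
10 -> Z
11 -> W
11 -> W
10 -> Z
11 -> W


Result: ZWWZW


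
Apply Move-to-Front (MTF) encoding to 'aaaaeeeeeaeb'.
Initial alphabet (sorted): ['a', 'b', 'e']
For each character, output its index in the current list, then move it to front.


MTF encoding:
'a': index 0 in ['a', 'b', 'e'] -> ['a', 'b', 'e']
'a': index 0 in ['a', 'b', 'e'] -> ['a', 'b', 'e']
'a': index 0 in ['a', 'b', 'e'] -> ['a', 'b', 'e']
'a': index 0 in ['a', 'b', 'e'] -> ['a', 'b', 'e']
'e': index 2 in ['a', 'b', 'e'] -> ['e', 'a', 'b']
'e': index 0 in ['e', 'a', 'b'] -> ['e', 'a', 'b']
'e': index 0 in ['e', 'a', 'b'] -> ['e', 'a', 'b']
'e': index 0 in ['e', 'a', 'b'] -> ['e', 'a', 'b']
'e': index 0 in ['e', 'a', 'b'] -> ['e', 'a', 'b']
'a': index 1 in ['e', 'a', 'b'] -> ['a', 'e', 'b']
'e': index 1 in ['a', 'e', 'b'] -> ['e', 'a', 'b']
'b': index 2 in ['e', 'a', 'b'] -> ['b', 'e', 'a']


Output: [0, 0, 0, 0, 2, 0, 0, 0, 0, 1, 1, 2]


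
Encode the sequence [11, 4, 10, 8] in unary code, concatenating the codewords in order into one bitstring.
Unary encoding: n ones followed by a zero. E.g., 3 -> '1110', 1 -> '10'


Encode each number as n ones followed by a terminating 0:
  11 -> 111111111110 (12 bits)
  4 -> 11110 (5 bits)
  10 -> 11111111110 (11 bits)
  8 -> 111111110 (9 bits)
Total length = 12 + 5 + 11 + 9 = 37 bits.

Unary([11, 4, 10, 8]) = 1111111111101111011111111110111111110 (37 bits)


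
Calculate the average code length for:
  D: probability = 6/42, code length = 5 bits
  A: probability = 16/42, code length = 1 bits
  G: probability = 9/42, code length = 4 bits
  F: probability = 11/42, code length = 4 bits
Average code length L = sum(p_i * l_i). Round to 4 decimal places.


Weighted contributions p_i * l_i:
  D: (6/42) * 5 = 30/42
  A: (16/42) * 1 = 16/42
  G: (9/42) * 4 = 36/42
  F: (11/42) * 4 = 44/42
Sum = (30 + 16 + 36 + 44)/42 = 126/42

L = 126/42 = 3.0000 bits/symbol


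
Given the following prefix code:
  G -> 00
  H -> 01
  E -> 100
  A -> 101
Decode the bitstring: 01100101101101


Decoding step by step:
Bits 01 -> H
Bits 100 -> E
Bits 101 -> A
Bits 101 -> A
Bits 101 -> A


Decoded message: HEAAA


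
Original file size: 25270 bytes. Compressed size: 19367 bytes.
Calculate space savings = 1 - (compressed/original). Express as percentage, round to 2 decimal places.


ratio = compressed/original = 19367/25270 = 0.766403
savings = 1 - ratio = 1 - 0.766403 = 0.233597
as a percentage: 0.233597 * 100 = 23.36%

Space savings = 1 - 19367/25270 = 23.36%


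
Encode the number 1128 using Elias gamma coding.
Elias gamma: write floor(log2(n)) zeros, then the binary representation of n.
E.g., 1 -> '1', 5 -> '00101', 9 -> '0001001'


num_bits = floor(log2(1128)) + 1 = 11
leading_zeros = num_bits - 1 = 10
binary(1128) = 10001101000

Elias gamma(1128) = '0000000000' + '10001101000' = 000000000010001101000 (21 bits)


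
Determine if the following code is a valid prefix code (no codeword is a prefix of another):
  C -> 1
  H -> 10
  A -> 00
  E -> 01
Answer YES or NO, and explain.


Checking each pair (does one codeword prefix another?):
  C='1' vs H='10': prefix -- VIOLATION

NO -- this is NOT a valid prefix code. C (1) is a prefix of H (10).


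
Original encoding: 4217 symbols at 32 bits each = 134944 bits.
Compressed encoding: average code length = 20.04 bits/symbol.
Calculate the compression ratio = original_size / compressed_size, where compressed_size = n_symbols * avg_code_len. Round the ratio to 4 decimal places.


original_size = n_symbols * orig_bits = 4217 * 32 = 134944 bits
compressed_size = n_symbols * avg_code_len = 4217 * 20.04 = 84508.68 bits
ratio = original_size / compressed_size = 134944 / 84508.68 = 1.5968

Compression ratio = 1.5968


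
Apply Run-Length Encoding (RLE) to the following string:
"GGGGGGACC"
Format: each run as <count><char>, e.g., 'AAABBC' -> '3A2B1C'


Scanning runs left to right:
  i=0: run of 'G' x 6 -> '6G'
  i=6: run of 'A' x 1 -> '1A'
  i=7: run of 'C' x 2 -> '2C'

RLE = 6G1A2C


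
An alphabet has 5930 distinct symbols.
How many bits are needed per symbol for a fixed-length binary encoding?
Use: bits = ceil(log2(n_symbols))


log2(5930) = 12.5338
Bracket: 2^12 = 4096 < 5930 <= 2^13 = 8192
So ceil(log2(5930)) = 13

bits = ceil(log2(5930)) = ceil(12.5338) = 13 bits


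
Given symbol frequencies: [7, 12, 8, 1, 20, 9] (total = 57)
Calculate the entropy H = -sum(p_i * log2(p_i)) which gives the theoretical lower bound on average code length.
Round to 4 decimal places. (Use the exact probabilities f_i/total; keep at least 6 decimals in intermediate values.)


Per-symbol terms -p_i * log2(p_i) with p_i = f_i/57:
  p = 7/57 = 0.122807: log2(p) = -3.025535, -p*log2(p) = 0.371557
  p = 12/57 = 0.210526: log2(p) = -2.247928, -p*log2(p) = 0.473248
  p = 8/57 = 0.140351: log2(p) = -2.832890, -p*log2(p) = 0.397599
  p = 1/57 = 0.017544: log2(p) = -5.832890, -p*log2(p) = 0.102331
  p = 20/57 = 0.350877: log2(p) = -1.510962, -p*log2(p) = 0.530162
  p = 9/57 = 0.157895: log2(p) = -2.662965, -p*log2(p) = 0.420468
H = 0.371557 + 0.473248 + 0.397599 + 0.102331 + 0.530162 + 0.420468 = 2.295365

H = 2.2954 bits/symbol


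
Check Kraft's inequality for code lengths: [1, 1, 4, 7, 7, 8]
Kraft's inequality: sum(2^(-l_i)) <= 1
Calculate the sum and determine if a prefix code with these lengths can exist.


Sum = 2^(-1) + 2^(-1) + 2^(-4) + 2^(-7) + 2^(-7) + 2^(-8)
    = 0.5 + 0.5 + 0.0625 + 0.0078125 + 0.0078125 + 0.00390625
    = 277/256 = 1.08203125
Since 1.08203125 > 1, Kraft's inequality is NOT satisfied.
A prefix code with these lengths CANNOT exist.

Kraft sum = 1.08203125. Not satisfied.
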